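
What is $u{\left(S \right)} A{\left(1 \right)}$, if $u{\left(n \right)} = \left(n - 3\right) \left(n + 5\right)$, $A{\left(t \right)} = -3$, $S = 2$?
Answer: $21$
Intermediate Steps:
$u{\left(n \right)} = \left(-3 + n\right) \left(5 + n\right)$
$u{\left(S \right)} A{\left(1 \right)} = \left(-15 + 2^{2} + 2 \cdot 2\right) \left(-3\right) = \left(-15 + 4 + 4\right) \left(-3\right) = \left(-7\right) \left(-3\right) = 21$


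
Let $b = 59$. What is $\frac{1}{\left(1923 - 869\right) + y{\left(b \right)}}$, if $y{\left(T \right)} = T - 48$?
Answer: $\frac{1}{1065} \approx 0.00093897$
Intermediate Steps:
$y{\left(T \right)} = -48 + T$
$\frac{1}{\left(1923 - 869\right) + y{\left(b \right)}} = \frac{1}{\left(1923 - 869\right) + \left(-48 + 59\right)} = \frac{1}{\left(1923 - 869\right) + 11} = \frac{1}{1054 + 11} = \frac{1}{1065}$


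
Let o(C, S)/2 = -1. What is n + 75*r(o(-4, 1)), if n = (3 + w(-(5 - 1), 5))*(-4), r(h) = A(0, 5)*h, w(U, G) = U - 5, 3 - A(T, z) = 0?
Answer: -426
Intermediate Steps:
A(T, z) = 3 (A(T, z) = 3 - 1*0 = 3 + 0 = 3)
w(U, G) = -5 + U
o(C, S) = -2 (o(C, S) = 2*(-1) = -2)
r(h) = 3*h
n = 24 (n = (3 + (-5 - (5 - 1)))*(-4) = (3 + (-5 - 1*4))*(-4) = (3 + (-5 - 4))*(-4) = (3 - 9)*(-4) = -6*(-4) = 24)
n + 75*r(o(-4, 1)) = 24 + 75*(3*(-2)) = 24 + 75*(-6) = 24 - 450 = -426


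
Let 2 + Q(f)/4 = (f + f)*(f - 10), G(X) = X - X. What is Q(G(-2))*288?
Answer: -2304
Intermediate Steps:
G(X) = 0
Q(f) = -8 + 8*f*(-10 + f) (Q(f) = -8 + 4*((f + f)*(f - 10)) = -8 + 4*((2*f)*(-10 + f)) = -8 + 4*(2*f*(-10 + f)) = -8 + 8*f*(-10 + f))
Q(G(-2))*288 = (-8 - 80*0 + 8*0²)*288 = (-8 + 0 + 8*0)*288 = (-8 + 0 + 0)*288 = -8*288 = -2304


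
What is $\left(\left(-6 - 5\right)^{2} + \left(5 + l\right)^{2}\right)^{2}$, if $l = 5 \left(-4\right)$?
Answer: $119716$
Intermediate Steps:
$l = -20$
$\left(\left(-6 - 5\right)^{2} + \left(5 + l\right)^{2}\right)^{2} = \left(\left(-6 - 5\right)^{2} + \left(5 - 20\right)^{2}\right)^{2} = \left(\left(-11\right)^{2} + \left(-15\right)^{2}\right)^{2} = \left(121 + 225\right)^{2} = 346^{2} = 119716$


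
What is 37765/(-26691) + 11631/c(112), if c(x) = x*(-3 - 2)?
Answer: -47370203/2135280 ≈ -22.185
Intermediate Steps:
c(x) = -5*x (c(x) = x*(-5) = -5*x)
37765/(-26691) + 11631/c(112) = 37765/(-26691) + 11631/((-5*112)) = 37765*(-1/26691) + 11631/(-560) = -5395/3813 + 11631*(-1/560) = -5395/3813 - 11631/560 = -47370203/2135280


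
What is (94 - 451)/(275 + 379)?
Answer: -119/218 ≈ -0.54587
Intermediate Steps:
(94 - 451)/(275 + 379) = -357/654 = -357*1/654 = -119/218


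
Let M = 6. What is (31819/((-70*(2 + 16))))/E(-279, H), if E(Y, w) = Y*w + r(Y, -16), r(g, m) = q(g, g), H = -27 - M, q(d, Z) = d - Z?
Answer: -31819/11600820 ≈ -0.0027428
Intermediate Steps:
H = -33 (H = -27 - 1*6 = -27 - 6 = -33)
r(g, m) = 0 (r(g, m) = g - g = 0)
E(Y, w) = Y*w (E(Y, w) = Y*w + 0 = Y*w)
(31819/((-70*(2 + 16))))/E(-279, H) = (31819/((-70*(2 + 16))))/((-279*(-33))) = (31819/((-70*18)))/9207 = (31819/(-1260))*(1/9207) = (31819*(-1/1260))*(1/9207) = -31819/1260*1/9207 = -31819/11600820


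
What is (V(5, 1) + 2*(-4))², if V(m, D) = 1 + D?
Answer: 36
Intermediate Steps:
(V(5, 1) + 2*(-4))² = ((1 + 1) + 2*(-4))² = (2 - 8)² = (-6)² = 36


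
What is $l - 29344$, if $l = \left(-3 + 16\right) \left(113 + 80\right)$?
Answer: $-26835$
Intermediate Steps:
$l = 2509$ ($l = 13 \cdot 193 = 2509$)
$l - 29344 = 2509 - 29344 = -26835$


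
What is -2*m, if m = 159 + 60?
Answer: -438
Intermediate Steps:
m = 219
-2*m = -2*219 = -438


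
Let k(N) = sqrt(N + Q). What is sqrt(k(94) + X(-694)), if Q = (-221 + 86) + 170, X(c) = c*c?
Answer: sqrt(481636 + sqrt(129)) ≈ 694.01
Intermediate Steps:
X(c) = c**2
Q = 35 (Q = -135 + 170 = 35)
k(N) = sqrt(35 + N) (k(N) = sqrt(N + 35) = sqrt(35 + N))
sqrt(k(94) + X(-694)) = sqrt(sqrt(35 + 94) + (-694)**2) = sqrt(sqrt(129) + 481636) = sqrt(481636 + sqrt(129))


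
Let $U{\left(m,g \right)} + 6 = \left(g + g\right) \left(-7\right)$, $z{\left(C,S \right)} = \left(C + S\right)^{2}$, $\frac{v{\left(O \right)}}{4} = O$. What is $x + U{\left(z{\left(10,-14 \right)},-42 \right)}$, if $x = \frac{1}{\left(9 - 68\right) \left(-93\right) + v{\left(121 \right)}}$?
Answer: $\frac{3475123}{5971} \approx 582.0$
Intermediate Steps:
$v{\left(O \right)} = 4 O$
$U{\left(m,g \right)} = -6 - 14 g$ ($U{\left(m,g \right)} = -6 + \left(g + g\right) \left(-7\right) = -6 + 2 g \left(-7\right) = -6 - 14 g$)
$x = \frac{1}{5971}$ ($x = \frac{1}{\left(9 - 68\right) \left(-93\right) + 4 \cdot 121} = \frac{1}{\left(-59\right) \left(-93\right) + 484} = \frac{1}{5487 + 484} = \frac{1}{5971} \approx 0.00016748$)
$x + U{\left(z{\left(10,-14 \right)},-42 \right)} = \frac{1}{5971} - -582 = \frac{1}{5971} + \left(-6 + 588\right) = \frac{1}{5971} + 582 = \frac{3475123}{5971}$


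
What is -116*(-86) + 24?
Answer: 10000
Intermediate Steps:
-116*(-86) + 24 = 9976 + 24 = 10000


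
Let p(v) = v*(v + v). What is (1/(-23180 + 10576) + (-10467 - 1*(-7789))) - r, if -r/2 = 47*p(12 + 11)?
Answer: 1219739495/12604 ≈ 96774.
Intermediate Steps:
p(v) = 2*v² (p(v) = v*(2*v) = 2*v²)
r = -99452 (r = -94*2*(12 + 11)² = -94*2*23² = -94*2*529 = -94*1058 = -2*49726 = -99452)
(1/(-23180 + 10576) + (-10467 - 1*(-7789))) - r = (1/(-23180 + 10576) + (-10467 - 1*(-7789))) - 1*(-99452) = (1/(-12604) + (-10467 + 7789)) + 99452 = (-1/12604 - 2678) + 99452 = -33753513/12604 + 99452 = 1219739495/12604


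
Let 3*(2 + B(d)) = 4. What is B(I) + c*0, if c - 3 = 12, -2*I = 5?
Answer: -⅔ ≈ -0.66667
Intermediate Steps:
I = -5/2 (I = -½*5 = -5/2 ≈ -2.5000)
B(d) = -⅔ (B(d) = -2 + (⅓)*4 = -2 + 4/3 = -⅔)
c = 15 (c = 3 + 12 = 15)
B(I) + c*0 = -⅔ + 15*0 = -⅔ + 0 = -⅔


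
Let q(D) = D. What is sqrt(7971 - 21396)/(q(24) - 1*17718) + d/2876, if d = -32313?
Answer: -32313/2876 - 5*I*sqrt(537)/17694 ≈ -11.235 - 0.0065483*I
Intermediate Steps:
sqrt(7971 - 21396)/(q(24) - 1*17718) + d/2876 = sqrt(7971 - 21396)/(24 - 1*17718) - 32313/2876 = sqrt(-13425)/(24 - 17718) - 32313*1/2876 = (5*I*sqrt(537))/(-17694) - 32313/2876 = (5*I*sqrt(537))*(-1/17694) - 32313/2876 = -5*I*sqrt(537)/17694 - 32313/2876 = -32313/2876 - 5*I*sqrt(537)/17694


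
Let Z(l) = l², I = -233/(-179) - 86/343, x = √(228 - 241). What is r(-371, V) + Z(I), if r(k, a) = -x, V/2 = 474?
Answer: 4163475625/3769591609 - I*√13 ≈ 1.1045 - 3.6056*I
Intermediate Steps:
V = 948 (V = 2*474 = 948)
x = I*√13 (x = √(-13) = I*√13 ≈ 3.6056*I)
r(k, a) = -I*√13
I = 64525/61397 (I = -233*(-1/179) - 86*1/343 = 233/179 - 86/343 = 64525/61397 ≈ 1.0509)
r(-371, V) + Z(I) = -I*√13 + (64525/61397)² = -I*√13 + 4163475625/3769591609 = 4163475625/3769591609 - I*√13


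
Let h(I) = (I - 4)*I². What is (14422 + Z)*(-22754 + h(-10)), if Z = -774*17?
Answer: -30530656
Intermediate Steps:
Z = -13158
h(I) = I²*(-4 + I) (h(I) = (-4 + I)*I² = I²*(-4 + I))
(14422 + Z)*(-22754 + h(-10)) = (14422 - 13158)*(-22754 + (-10)²*(-4 - 10)) = 1264*(-22754 + 100*(-14)) = 1264*(-22754 - 1400) = 1264*(-24154) = -30530656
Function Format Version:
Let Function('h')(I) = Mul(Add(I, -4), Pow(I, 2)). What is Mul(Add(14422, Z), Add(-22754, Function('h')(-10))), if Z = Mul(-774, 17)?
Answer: -30530656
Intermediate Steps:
Z = -13158
Function('h')(I) = Mul(Pow(I, 2), Add(-4, I)) (Function('h')(I) = Mul(Add(-4, I), Pow(I, 2)) = Mul(Pow(I, 2), Add(-4, I)))
Mul(Add(14422, Z), Add(-22754, Function('h')(-10))) = Mul(Add(14422, -13158), Add(-22754, Mul(Pow(-10, 2), Add(-4, -10)))) = Mul(1264, Add(-22754, Mul(100, -14))) = Mul(1264, Add(-22754, -1400)) = Mul(1264, -24154) = -30530656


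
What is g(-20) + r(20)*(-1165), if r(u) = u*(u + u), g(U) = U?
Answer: -932020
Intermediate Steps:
r(u) = 2*u² (r(u) = u*(2*u) = 2*u²)
g(-20) + r(20)*(-1165) = -20 + (2*20²)*(-1165) = -20 + (2*400)*(-1165) = -20 + 800*(-1165) = -20 - 932000 = -932020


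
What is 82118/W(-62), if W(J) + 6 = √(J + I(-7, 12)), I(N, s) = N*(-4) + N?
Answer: -492708/77 - 82118*I*√41/77 ≈ -6398.8 - 6828.7*I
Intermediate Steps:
I(N, s) = -3*N (I(N, s) = -4*N + N = -3*N)
W(J) = -6 + √(21 + J) (W(J) = -6 + √(J - 3*(-7)) = -6 + √(J + 21) = -6 + √(21 + J))
82118/W(-62) = 82118/(-6 + √(21 - 62)) = 82118/(-6 + √(-41)) = 82118/(-6 + I*√41)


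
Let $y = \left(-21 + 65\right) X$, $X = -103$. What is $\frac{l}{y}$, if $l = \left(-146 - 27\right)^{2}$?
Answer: $- \frac{29929}{4532} \approx -6.6039$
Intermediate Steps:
$l = 29929$ ($l = \left(-173\right)^{2} = 29929$)
$y = -4532$ ($y = \left(-21 + 65\right) \left(-103\right) = 44 \left(-103\right) = -4532$)
$\frac{l}{y} = \frac{29929}{-4532} = 29929 \left(- \frac{1}{4532}\right) = - \frac{29929}{4532}$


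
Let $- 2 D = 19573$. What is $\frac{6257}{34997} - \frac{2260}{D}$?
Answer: $\frac{280654701}{684996281} \approx 0.40972$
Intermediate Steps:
$D = - \frac{19573}{2}$ ($D = \left(- \frac{1}{2}\right) 19573 = - \frac{19573}{2} \approx -9786.5$)
$\frac{6257}{34997} - \frac{2260}{D} = \frac{6257}{34997} - \frac{2260}{- \frac{19573}{2}} = 6257 \cdot \frac{1}{34997} - - \frac{4520}{19573} = \frac{6257}{34997} + \frac{4520}{19573} = \frac{280654701}{684996281}$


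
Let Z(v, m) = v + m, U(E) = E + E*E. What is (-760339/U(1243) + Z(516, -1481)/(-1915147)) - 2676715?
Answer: -7926762312512127713/2961376484924 ≈ -2.6767e+6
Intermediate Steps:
U(E) = E + E²
Z(v, m) = m + v
(-760339/U(1243) + Z(516, -1481)/(-1915147)) - 2676715 = (-760339*1/(1243*(1 + 1243)) + (-1481 + 516)/(-1915147)) - 2676715 = (-760339/(1243*1244) - 965*(-1/1915147)) - 2676715 = (-760339/1546292 + 965/1915147) - 2676715 = -1454668783053/2961376484924 - 2676715 = -7926762312512127713/2961376484924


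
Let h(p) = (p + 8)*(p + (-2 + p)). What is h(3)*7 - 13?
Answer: 295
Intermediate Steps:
h(p) = (-2 + 2*p)*(8 + p) (h(p) = (8 + p)*(-2 + 2*p) = (-2 + 2*p)*(8 + p))
h(3)*7 - 13 = (-16 + 2*3² + 14*3)*7 - 13 = (-16 + 2*9 + 42)*7 - 13 = (-16 + 18 + 42)*7 - 13 = 44*7 - 13 = 308 - 13 = 295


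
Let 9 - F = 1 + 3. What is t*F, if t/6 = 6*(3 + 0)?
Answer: 540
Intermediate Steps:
t = 108 (t = 6*(6*(3 + 0)) = 6*(6*3) = 6*18 = 108)
F = 5 (F = 9 - (1 + 3) = 9 - 1*4 = 9 - 4 = 5)
t*F = 108*5 = 540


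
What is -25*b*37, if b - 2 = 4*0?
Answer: -1850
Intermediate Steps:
b = 2 (b = 2 + 4*0 = 2 + 0 = 2)
-25*b*37 = -25*2*37 = -50*37 = -1850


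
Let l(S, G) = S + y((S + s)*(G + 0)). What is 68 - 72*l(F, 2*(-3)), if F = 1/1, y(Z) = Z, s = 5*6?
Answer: 13388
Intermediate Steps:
s = 30
F = 1
l(S, G) = S + G*(30 + S) (l(S, G) = S + (S + 30)*(G + 0) = S + (30 + S)*G = S + G*(30 + S))
68 - 72*l(F, 2*(-3)) = 68 - 72*(1 + (2*(-3))*(30 + 1)) = 68 - 72*(1 - 6*31) = 68 - 72*(1 - 186) = 68 - 72*(-185) = 68 + 13320 = 13388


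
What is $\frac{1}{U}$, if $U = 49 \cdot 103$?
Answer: $\frac{1}{5047} \approx 0.00019814$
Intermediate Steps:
$U = 5047$
$\frac{1}{U} = \frac{1}{5047}$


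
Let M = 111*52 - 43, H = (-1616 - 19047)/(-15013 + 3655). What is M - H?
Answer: 65049319/11358 ≈ 5727.2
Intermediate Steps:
H = 20663/11358 (H = -20663/(-11358) = -20663*(-1/11358) = 20663/11358 ≈ 1.8192)
M = 5729 (M = 5772 - 43 = 5729)
M - H = 5729 - 1*20663/11358 = 5729 - 20663/11358 = 65049319/11358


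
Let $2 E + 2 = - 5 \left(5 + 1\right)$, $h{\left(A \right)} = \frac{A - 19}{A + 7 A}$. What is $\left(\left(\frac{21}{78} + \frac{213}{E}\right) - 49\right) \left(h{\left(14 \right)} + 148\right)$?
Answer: $- \frac{213848755}{23296} \approx -9179.6$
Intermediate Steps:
$h{\left(A \right)} = \frac{-19 + A}{8 A}$
$E = -16$ ($E = -1 + \frac{\left(-5\right) \left(5 + 1\right)}{2} = -1 + \frac{\left(-5\right) 6}{2} = -1 + \frac{1}{2} \left(-30\right) = -1 - 15 = -16$)
$\left(\left(\frac{21}{78} + \frac{213}{E}\right) - 49\right) \left(h{\left(14 \right)} + 148\right) = \left(\left(\frac{21}{78} + \frac{213}{-16}\right) - 49\right) \left(\frac{-19 + 14}{8 \cdot 14} + 148\right) = \left(\left(21 \cdot \frac{1}{78} + 213 \left(- \frac{1}{16}\right)\right) - 49\right) \left(\frac{1}{8} \cdot \frac{1}{14} \left(-5\right) + 148\right) = \left(\left(\frac{7}{26} - \frac{213}{16}\right) - 49\right) \left(- \frac{5}{112} + 148\right) = \left(- \frac{2713}{208} - 49\right) \frac{16571}{112} = \left(- \frac{12905}{208}\right) \frac{16571}{112} = - \frac{213848755}{23296}$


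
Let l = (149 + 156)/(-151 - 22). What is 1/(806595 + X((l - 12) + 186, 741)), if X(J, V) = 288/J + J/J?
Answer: 29797/24034190836 ≈ 1.2398e-6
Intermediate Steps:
l = -305/173 (l = 305/(-173) = 305*(-1/173) = -305/173 ≈ -1.7630)
X(J, V) = 1 + 288/J (X(J, V) = 288/J + 1 = 1 + 288/J)
1/(806595 + X((l - 12) + 186, 741)) = 1/(806595 + (288 + ((-305/173 - 12) + 186))/((-305/173 - 12) + 186)) = 1/(806595 + (288 + (-2381/173 + 186))/(-2381/173 + 186)) = 1/(806595 + (288 + 29797/173)/(29797/173)) = 1/(806595 + (173/29797)*(79621/173)) = 1/(806595 + 79621/29797) = 1/(24034190836/29797) = 29797/24034190836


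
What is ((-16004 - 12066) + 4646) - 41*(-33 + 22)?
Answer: -22973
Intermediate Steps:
((-16004 - 12066) + 4646) - 41*(-33 + 22) = (-28070 + 4646) - 41*(-11) = -23424 + 451 = -22973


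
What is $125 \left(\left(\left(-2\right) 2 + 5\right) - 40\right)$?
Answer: $-4875$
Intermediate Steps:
$125 \left(\left(\left(-2\right) 2 + 5\right) - 40\right) = 125 \left(\left(-4 + 5\right) - 40\right) = 125 \left(1 - 40\right) = 125 \left(-39\right) = -4875$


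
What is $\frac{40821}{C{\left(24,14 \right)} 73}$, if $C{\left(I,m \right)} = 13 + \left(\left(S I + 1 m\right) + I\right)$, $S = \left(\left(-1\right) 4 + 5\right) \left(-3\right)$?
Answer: $- \frac{13607}{511} \approx -26.628$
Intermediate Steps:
$S = -3$ ($S = \left(-4 + 5\right) \left(-3\right) = 1 \left(-3\right) = -3$)
$C{\left(I,m \right)} = 13 + m - 2 I$ ($C{\left(I,m \right)} = 13 - \left(- m + 2 I\right) = 13 + m - 2 I$)
$\frac{40821}{C{\left(24,14 \right)} 73} = \frac{40821}{\left(13 + 14 - 48\right) 73} = \frac{40821}{\left(-21\right) 73} = \frac{40821}{-1533} = 40821 \left(- \frac{1}{1533}\right) = - \frac{13607}{511}$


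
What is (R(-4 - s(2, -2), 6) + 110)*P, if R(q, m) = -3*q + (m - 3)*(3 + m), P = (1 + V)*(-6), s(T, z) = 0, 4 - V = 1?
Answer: -3576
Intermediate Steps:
V = 3 (V = 4 - 1*1 = 4 - 1 = 3)
P = -24 (P = (1 + 3)*(-6) = 4*(-6) = -24)
R(q, m) = -3*q + (-3 + m)*(3 + m)
(R(-4 - s(2, -2), 6) + 110)*P = ((-9 + 6² - 3*(-4 - 1*0)) + 110)*(-24) = ((-9 + 36 - 3*(-4 + 0)) + 110)*(-24) = ((-9 + 36 - 3*(-4)) + 110)*(-24) = ((-9 + 36 + 12) + 110)*(-24) = (39 + 110)*(-24) = 149*(-24) = -3576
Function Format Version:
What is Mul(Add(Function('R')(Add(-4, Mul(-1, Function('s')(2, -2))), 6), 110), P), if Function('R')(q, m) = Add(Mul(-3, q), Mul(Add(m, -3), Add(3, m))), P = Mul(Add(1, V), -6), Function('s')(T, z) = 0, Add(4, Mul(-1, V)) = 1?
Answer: -3576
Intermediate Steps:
V = 3 (V = Add(4, Mul(-1, 1)) = Add(4, -1) = 3)
P = -24 (P = Mul(Add(1, 3), -6) = Mul(4, -6) = -24)
Function('R')(q, m) = Add(Mul(-3, q), Mul(Add(-3, m), Add(3, m)))
Mul(Add(Function('R')(Add(-4, Mul(-1, Function('s')(2, -2))), 6), 110), P) = Mul(Add(Add(-9, Pow(6, 2), Mul(-3, Add(-4, Mul(-1, 0)))), 110), -24) = Mul(Add(Add(-9, 36, Mul(-3, Add(-4, 0))), 110), -24) = Mul(Add(Add(-9, 36, Mul(-3, -4)), 110), -24) = Mul(Add(Add(-9, 36, 12), 110), -24) = Mul(Add(39, 110), -24) = Mul(149, -24) = -3576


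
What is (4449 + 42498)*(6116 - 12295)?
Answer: -290085513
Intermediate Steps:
(4449 + 42498)*(6116 - 12295) = 46947*(-6179) = -290085513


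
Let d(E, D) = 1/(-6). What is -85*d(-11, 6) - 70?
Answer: -335/6 ≈ -55.833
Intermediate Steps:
d(E, D) = -1/6
-85*d(-11, 6) - 70 = -85*(-1/6) - 70 = 85/6 - 70 = -335/6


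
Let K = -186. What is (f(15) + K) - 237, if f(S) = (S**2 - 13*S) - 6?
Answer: -399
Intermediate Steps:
f(S) = -6 + S**2 - 13*S
(f(15) + K) - 237 = ((-6 + 15**2 - 13*15) - 186) - 237 = ((-6 + 225 - 195) - 186) - 237 = (24 - 186) - 237 = -162 - 237 = -399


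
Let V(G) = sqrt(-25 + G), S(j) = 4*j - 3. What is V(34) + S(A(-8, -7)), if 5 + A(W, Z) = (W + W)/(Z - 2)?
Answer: -116/9 ≈ -12.889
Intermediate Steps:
A(W, Z) = -5 + 2*W/(-2 + Z) (A(W, Z) = -5 + (W + W)/(Z - 2) = -5 + (2*W)/(-2 + Z) = -5 + 2*W/(-2 + Z))
S(j) = -3 + 4*j
V(34) + S(A(-8, -7)) = sqrt(-25 + 34) + (-3 + 4*((10 - 5*(-7) + 2*(-8))/(-2 - 7))) = sqrt(9) + (-3 + 4*((10 + 35 - 16)/(-9))) = 3 + (-3 + 4*(-1/9*29)) = 3 + (-3 + 4*(-29/9)) = 3 + (-3 - 116/9) = 3 - 143/9 = -116/9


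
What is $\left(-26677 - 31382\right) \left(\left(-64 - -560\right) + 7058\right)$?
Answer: $-438577686$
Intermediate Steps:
$\left(-26677 - 31382\right) \left(\left(-64 - -560\right) + 7058\right) = - 58059 \left(\left(-64 + 560\right) + 7058\right) = - 58059 \left(496 + 7058\right) = \left(-58059\right) 7554 = -438577686$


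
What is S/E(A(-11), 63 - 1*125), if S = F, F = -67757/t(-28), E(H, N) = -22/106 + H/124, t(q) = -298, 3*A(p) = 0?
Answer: -3591121/3278 ≈ -1095.5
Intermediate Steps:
A(p) = 0 (A(p) = (⅓)*0 = 0)
E(H, N) = -11/53 + H/124 (E(H, N) = -22*1/106 + H*(1/124) = -11/53 + H/124)
F = 67757/298 (F = -67757/(-298) = -67757*(-1/298) = 67757/298 ≈ 227.37)
S = 67757/298 ≈ 227.37
S/E(A(-11), 63 - 1*125) = 67757/(298*(-11/53 + (1/124)*0)) = 67757/(298*(-11/53 + 0)) = 67757/(298*(-11/53)) = (67757/298)*(-53/11) = -3591121/3278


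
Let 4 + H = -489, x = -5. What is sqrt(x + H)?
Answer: I*sqrt(498) ≈ 22.316*I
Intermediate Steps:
H = -493 (H = -4 - 489 = -493)
sqrt(x + H) = sqrt(-5 - 493) = sqrt(-498) = I*sqrt(498)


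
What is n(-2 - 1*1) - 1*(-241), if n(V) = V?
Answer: 238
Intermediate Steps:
n(-2 - 1*1) - 1*(-241) = (-2 - 1*1) - 1*(-241) = (-2 - 1) + 241 = -3 + 241 = 238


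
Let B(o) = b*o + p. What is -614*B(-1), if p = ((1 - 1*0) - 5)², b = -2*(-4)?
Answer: -4912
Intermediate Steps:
b = 8
p = 16 (p = ((1 + 0) - 5)² = (1 - 5)² = (-4)² = 16)
B(o) = 16 + 8*o (B(o) = 8*o + 16 = 16 + 8*o)
-614*B(-1) = -614*(16 + 8*(-1)) = -614*(16 - 8) = -614*8 = -4912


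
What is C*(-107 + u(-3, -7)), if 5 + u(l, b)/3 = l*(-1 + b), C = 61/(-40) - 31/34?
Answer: 8285/68 ≈ 121.84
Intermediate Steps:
C = -1657/680 (C = 61*(-1/40) - 31*1/34 = -61/40 - 31/34 = -1657/680 ≈ -2.4368)
u(l, b) = -15 + 3*l*(-1 + b) (u(l, b) = -15 + 3*(l*(-1 + b)) = -15 + 3*l*(-1 + b))
C*(-107 + u(-3, -7)) = -1657*(-107 + (-15 - 3*(-3) + 3*(-7)*(-3)))/680 = -1657*(-107 + (-15 + 9 + 63))/680 = -1657*(-107 + 57)/680 = -1657/680*(-50) = 8285/68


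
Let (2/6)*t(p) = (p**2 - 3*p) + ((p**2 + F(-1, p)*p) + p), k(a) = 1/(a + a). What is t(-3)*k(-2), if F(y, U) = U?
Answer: -99/4 ≈ -24.750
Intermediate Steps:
k(a) = 1/(2*a)
t(p) = -6*p + 9*p**2 (t(p) = 3*((p**2 - 3*p) + ((p**2 + p*p) + p)) = 3*((p**2 - 3*p) + ((p**2 + p**2) + p)) = 3*((p**2 - 3*p) + (2*p**2 + p)) = 3*((p**2 - 3*p) + (p + 2*p**2)) = 3*(-2*p + 3*p**2) = -6*p + 9*p**2)
t(-3)*k(-2) = (3*(-3)*(-2 + 3*(-3)))*((1/2)/(-2)) = (3*(-3)*(-2 - 9))*((1/2)*(-1/2)) = (3*(-3)*(-11))*(-1/4) = 99*(-1/4) = -99/4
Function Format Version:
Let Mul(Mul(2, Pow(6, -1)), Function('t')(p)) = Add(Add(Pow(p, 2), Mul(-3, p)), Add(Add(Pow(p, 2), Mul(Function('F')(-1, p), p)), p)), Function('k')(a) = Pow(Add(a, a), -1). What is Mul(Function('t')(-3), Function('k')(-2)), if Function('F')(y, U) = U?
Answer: Rational(-99, 4) ≈ -24.750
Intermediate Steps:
Function('k')(a) = Mul(Rational(1, 2), Pow(a, -1)) (Function('k')(a) = Pow(Mul(2, a), -1) = Mul(Rational(1, 2), Pow(a, -1)))
Function('t')(p) = Add(Mul(-6, p), Mul(9, Pow(p, 2))) (Function('t')(p) = Mul(3, Add(Add(Pow(p, 2), Mul(-3, p)), Add(Add(Pow(p, 2), Mul(p, p)), p))) = Mul(3, Add(Add(Pow(p, 2), Mul(-3, p)), Add(Add(Pow(p, 2), Pow(p, 2)), p))) = Mul(3, Add(Add(Pow(p, 2), Mul(-3, p)), Add(Mul(2, Pow(p, 2)), p))) = Mul(3, Add(Add(Pow(p, 2), Mul(-3, p)), Add(p, Mul(2, Pow(p, 2))))) = Mul(3, Add(Mul(-2, p), Mul(3, Pow(p, 2)))) = Add(Mul(-6, p), Mul(9, Pow(p, 2))))
Mul(Function('t')(-3), Function('k')(-2)) = Mul(Mul(3, -3, Add(-2, Mul(3, -3))), Mul(Rational(1, 2), Pow(-2, -1))) = Mul(Mul(3, -3, Add(-2, -9)), Mul(Rational(1, 2), Rational(-1, 2))) = Mul(Mul(3, -3, -11), Rational(-1, 4)) = Mul(99, Rational(-1, 4)) = Rational(-99, 4)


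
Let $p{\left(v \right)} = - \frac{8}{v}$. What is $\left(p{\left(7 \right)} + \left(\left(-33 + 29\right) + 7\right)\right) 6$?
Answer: $\frac{78}{7} \approx 11.143$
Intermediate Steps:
$\left(p{\left(7 \right)} + \left(\left(-33 + 29\right) + 7\right)\right) 6 = \left(- \frac{8}{7} + \left(\left(-33 + 29\right) + 7\right)\right) 6 = \left(\left(-8\right) \frac{1}{7} + \left(-4 + 7\right)\right) 6 = \left(- \frac{8}{7} + 3\right) 6 = \frac{13}{7} \cdot 6 = \frac{78}{7}$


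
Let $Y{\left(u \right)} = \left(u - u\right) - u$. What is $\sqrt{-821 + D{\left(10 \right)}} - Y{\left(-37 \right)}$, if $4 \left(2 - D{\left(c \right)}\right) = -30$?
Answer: $-37 + \frac{i \sqrt{3246}}{2} \approx -37.0 + 28.487 i$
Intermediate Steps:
$D{\left(c \right)} = \frac{19}{2}$ ($D{\left(c \right)} = 2 - - \frac{15}{2} = 2 + \frac{15}{2} = \frac{19}{2}$)
$Y{\left(u \right)} = - u$ ($Y{\left(u \right)} = 0 - u = - u$)
$\sqrt{-821 + D{\left(10 \right)}} - Y{\left(-37 \right)} = \sqrt{-821 + \frac{19}{2}} - \left(-1\right) \left(-37\right) = \sqrt{- \frac{1623}{2}} - 37 = \frac{i \sqrt{3246}}{2} - 37 = -37 + \frac{i \sqrt{3246}}{2}$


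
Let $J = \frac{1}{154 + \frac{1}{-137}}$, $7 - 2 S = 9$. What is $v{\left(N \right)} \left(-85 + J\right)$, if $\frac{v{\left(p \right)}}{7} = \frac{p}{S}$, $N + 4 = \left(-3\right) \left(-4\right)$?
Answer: $\frac{100414048}{21097} \approx 4759.6$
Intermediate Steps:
$N = 8$ ($N = -4 - -12 = -4 + 12 = 8$)
$S = -1$ ($S = \frac{7}{2} - \frac{9}{2} = -1$)
$v{\left(p \right)} = - 7 p$ ($v{\left(p \right)} = 7 \frac{p}{-1} = 7 p \left(-1\right) = 7 \left(- p\right) = - 7 p$)
$J = \frac{137}{21097}$ ($J = \frac{1}{154 - \frac{1}{137}} = \frac{1}{\frac{21097}{137}} = \frac{137}{21097} \approx 0.0064938$)
$v{\left(N \right)} \left(-85 + J\right) = \left(-7\right) 8 \left(-85 + \frac{137}{21097}\right) = \left(-56\right) \left(- \frac{1793108}{21097}\right) = \frac{100414048}{21097}$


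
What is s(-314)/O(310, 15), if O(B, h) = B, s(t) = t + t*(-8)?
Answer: 1099/155 ≈ 7.0903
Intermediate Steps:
s(t) = -7*t (s(t) = t - 8*t = -7*t)
s(-314)/O(310, 15) = -7*(-314)/310 = 2198*(1/310) = 1099/155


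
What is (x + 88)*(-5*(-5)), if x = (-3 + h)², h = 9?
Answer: 3100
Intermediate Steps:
x = 36 (x = (-3 + 9)² = 6² = 36)
(x + 88)*(-5*(-5)) = (36 + 88)*(-5*(-5)) = 124*25 = 3100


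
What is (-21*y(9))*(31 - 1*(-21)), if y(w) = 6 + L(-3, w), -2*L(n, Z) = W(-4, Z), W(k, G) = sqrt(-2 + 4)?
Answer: -6552 + 546*sqrt(2) ≈ -5779.8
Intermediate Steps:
W(k, G) = sqrt(2)
L(n, Z) = -sqrt(2)/2
y(w) = 6 - sqrt(2)/2
(-21*y(9))*(31 - 1*(-21)) = (-21*(6 - sqrt(2)/2))*(31 - 1*(-21)) = (-126 + 21*sqrt(2)/2)*(31 + 21) = (-126 + 21*sqrt(2)/2)*52 = -6552 + 546*sqrt(2)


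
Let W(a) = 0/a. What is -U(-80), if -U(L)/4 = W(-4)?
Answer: 0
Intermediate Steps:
W(a) = 0
U(L) = 0 (U(L) = -4*0 = 0)
-U(-80) = -1*0 = 0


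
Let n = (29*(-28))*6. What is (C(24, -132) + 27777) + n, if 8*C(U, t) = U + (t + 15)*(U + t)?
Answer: 48975/2 ≈ 24488.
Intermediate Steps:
n = -4872 (n = -812*6 = -4872)
C(U, t) = U/8 + (15 + t)*(U + t)/8 (C(U, t) = (U + (t + 15)*(U + t))/8 = (U + (15 + t)*(U + t))/8 = U/8 + (15 + t)*(U + t)/8)
(C(24, -132) + 27777) + n = ((2*24 + (⅛)*(-132)² + (15/8)*(-132) + (⅛)*24*(-132)) + 27777) - 4872 = ((48 + (⅛)*17424 - 495/2 - 396) + 27777) - 4872 = ((48 + 2178 - 495/2 - 396) + 27777) - 4872 = (3165/2 + 27777) - 4872 = 58719/2 - 4872 = 48975/2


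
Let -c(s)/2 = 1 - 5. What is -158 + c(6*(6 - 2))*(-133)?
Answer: -1222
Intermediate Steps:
c(s) = 8 (c(s) = -2*(1 - 5) = -2*(-4) = 8)
-158 + c(6*(6 - 2))*(-133) = -158 + 8*(-133) = -158 - 1064 = -1222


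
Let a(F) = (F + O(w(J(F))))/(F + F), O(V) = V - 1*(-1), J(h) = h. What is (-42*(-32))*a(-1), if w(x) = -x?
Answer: -672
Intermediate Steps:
O(V) = 1 + V (O(V) = V + 1 = 1 + V)
a(F) = 1/(2*F) (a(F) = (F + (1 - F))/(F + F) = 1/(2*F))
(-42*(-32))*a(-1) = (-42*(-32))*((½)/(-1)) = 1344*((½)*(-1)) = 1344*(-½) = -672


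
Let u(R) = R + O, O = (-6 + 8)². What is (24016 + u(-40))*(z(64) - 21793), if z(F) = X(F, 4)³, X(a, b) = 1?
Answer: -522572160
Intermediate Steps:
O = 4 (O = 2² = 4)
u(R) = 4 + R (u(R) = R + 4 = 4 + R)
z(F) = 1 (z(F) = 1³ = 1)
(24016 + u(-40))*(z(64) - 21793) = (24016 + (4 - 40))*(1 - 21793) = (24016 - 36)*(-21792) = 23980*(-21792) = -522572160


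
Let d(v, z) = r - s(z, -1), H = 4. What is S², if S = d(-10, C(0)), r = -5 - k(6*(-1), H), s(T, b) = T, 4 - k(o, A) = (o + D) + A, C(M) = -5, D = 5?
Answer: 1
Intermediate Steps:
k(o, A) = -1 - A - o (k(o, A) = 4 - ((o + 5) + A) = 4 - ((5 + o) + A) = 4 - (5 + A + o) = 4 + (-5 - A - o) = -1 - A - o)
r = -6 (r = -5 - (-1 - 1*4 - 6*(-1)) = -5 - (-1 - 4 - 1*(-6)) = -5 - (-1 - 4 + 6) = -5 - 1*1 = -5 - 1 = -6)
d(v, z) = -6 - z
S = -1 (S = -6 - 1*(-5) = -6 + 5 = -1)
S² = (-1)² = 1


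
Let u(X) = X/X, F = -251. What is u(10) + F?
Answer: -250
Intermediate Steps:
u(X) = 1
u(10) + F = 1 - 251 = -250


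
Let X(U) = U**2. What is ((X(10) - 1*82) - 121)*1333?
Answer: -137299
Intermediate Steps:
((X(10) - 1*82) - 121)*1333 = ((10**2 - 1*82) - 121)*1333 = ((100 - 82) - 121)*1333 = (18 - 121)*1333 = -103*1333 = -137299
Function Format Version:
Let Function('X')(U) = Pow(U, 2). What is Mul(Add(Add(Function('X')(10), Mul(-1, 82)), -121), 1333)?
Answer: -137299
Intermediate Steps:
Mul(Add(Add(Function('X')(10), Mul(-1, 82)), -121), 1333) = Mul(Add(Add(Pow(10, 2), Mul(-1, 82)), -121), 1333) = Mul(Add(Add(100, -82), -121), 1333) = Mul(Add(18, -121), 1333) = Mul(-103, 1333) = -137299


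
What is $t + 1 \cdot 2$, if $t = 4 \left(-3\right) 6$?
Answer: $-70$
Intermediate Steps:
$t = -72$ ($t = \left(-12\right) 6 = -72$)
$t + 1 \cdot 2 = -72 + 1 \cdot 2 = -72 + 2 = -70$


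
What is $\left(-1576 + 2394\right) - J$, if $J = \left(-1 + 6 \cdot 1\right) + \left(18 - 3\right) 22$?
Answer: $483$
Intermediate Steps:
$J = 335$ ($J = \left(-1 + 6\right) + \left(18 - 3\right) 22 = 5 + 15 \cdot 22 = 5 + 330 = 335$)
$\left(-1576 + 2394\right) - J = \left(-1576 + 2394\right) - 335 = 818 - 335 = 483$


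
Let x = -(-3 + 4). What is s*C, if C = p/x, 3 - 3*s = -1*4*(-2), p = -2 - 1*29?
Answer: -155/3 ≈ -51.667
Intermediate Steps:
p = -31 (p = -2 - 29 = -31)
x = -1 (x = -1*1 = -1)
s = -5/3 (s = 1 - (-1*4)*(-2)/3 = 1 - (-4)*(-2)/3 = 1 - 1/3*8 = 1 - 8/3 = -5/3 ≈ -1.6667)
C = 31 (C = -31/(-1) = -31*(-1) = 31)
s*C = -5/3*31 = -155/3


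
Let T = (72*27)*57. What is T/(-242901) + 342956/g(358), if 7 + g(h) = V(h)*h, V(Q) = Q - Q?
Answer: -9256125668/188923 ≈ -48994.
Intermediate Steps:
V(Q) = 0
g(h) = -7 (g(h) = -7 + 0*h = -7 + 0 = -7)
T = 110808 (T = 1944*57 = 110808)
T/(-242901) + 342956/g(358) = 110808/(-242901) + 342956/(-7) = 110808*(-1/242901) + 342956*(-1/7) = -12312/26989 - 342956/7 = -9256125668/188923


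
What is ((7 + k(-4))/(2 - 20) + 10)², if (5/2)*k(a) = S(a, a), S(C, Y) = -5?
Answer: 30625/324 ≈ 94.522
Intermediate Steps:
k(a) = -2 (k(a) = (⅖)*(-5) = -2)
((7 + k(-4))/(2 - 20) + 10)² = ((7 - 2)/(2 - 20) + 10)² = (5/(-18) + 10)² = (5*(-1/18) + 10)² = (-5/18 + 10)² = (175/18)² = 30625/324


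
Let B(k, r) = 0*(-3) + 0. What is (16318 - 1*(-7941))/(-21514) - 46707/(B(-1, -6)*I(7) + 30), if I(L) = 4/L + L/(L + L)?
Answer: -83798514/53785 ≈ -1558.0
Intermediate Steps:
B(k, r) = 0 (B(k, r) = 0 + 0 = 0)
I(L) = ½ + 4/L (I(L) = 4/L + L/((2*L)) = 4/L + L*(1/(2*L)) = 4/L + ½ = ½ + 4/L)
(16318 - 1*(-7941))/(-21514) - 46707/(B(-1, -6)*I(7) + 30) = (16318 - 1*(-7941))/(-21514) - 46707/(0*((½)*(8 + 7)/7) + 30) = (16318 + 7941)*(-1/21514) - 46707/(0*((½)*(⅐)*15) + 30) = 24259*(-1/21514) - 46707/(0*(15/14) + 30) = -24259/21514 - 46707/(0 + 30) = -24259/21514 - 46707/30 = -24259/21514 - 46707*1/30 = -24259/21514 - 15569/10 = -83798514/53785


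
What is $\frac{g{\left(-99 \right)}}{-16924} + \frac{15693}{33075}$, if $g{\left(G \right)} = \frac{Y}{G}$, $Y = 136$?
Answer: $\frac{243497621}{513114525} \approx 0.47455$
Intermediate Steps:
$g{\left(G \right)} = \frac{136}{G}$
$\frac{g{\left(-99 \right)}}{-16924} + \frac{15693}{33075} = \frac{136 \frac{1}{-99}}{-16924} + \frac{15693}{33075} = 136 \left(- \frac{1}{99}\right) \left(- \frac{1}{16924}\right) + 15693 \cdot \frac{1}{33075} = \left(- \frac{136}{99}\right) \left(- \frac{1}{16924}\right) + \frac{5231}{11025} = \frac{34}{418869} + \frac{5231}{11025} = \frac{243497621}{513114525}$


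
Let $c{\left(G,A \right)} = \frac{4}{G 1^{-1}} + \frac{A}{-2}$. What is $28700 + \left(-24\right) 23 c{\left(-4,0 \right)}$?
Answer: $29252$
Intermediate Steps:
$c{\left(G,A \right)} = \frac{4}{G} - \frac{A}{2}$ ($c{\left(G,A \right)} = \frac{4}{G 1} + A \left(- \frac{1}{2}\right) = \frac{4}{G} - \frac{A}{2}$)
$28700 + \left(-24\right) 23 c{\left(-4,0 \right)} = 28700 + \left(-24\right) 23 \left(\frac{4}{-4} - 0\right) = 28700 - 552 \left(4 \left(- \frac{1}{4}\right) + 0\right) = 28700 - 552 \left(-1 + 0\right) = 28700 - -552 = 28700 + 552 = 29252$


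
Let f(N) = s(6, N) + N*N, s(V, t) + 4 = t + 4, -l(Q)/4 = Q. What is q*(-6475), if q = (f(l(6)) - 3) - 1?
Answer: -3548300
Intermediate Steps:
l(Q) = -4*Q
s(V, t) = t (s(V, t) = -4 + (t + 4) = -4 + (4 + t) = t)
f(N) = N + N² (f(N) = N + N*N = N + N²)
q = 548 (q = ((-4*6)*(1 - 4*6) - 3) - 1 = (-24*(1 - 24) - 3) - 1 = (-24*(-23) - 3) - 1 = (552 - 3) - 1 = 549 - 1 = 548)
q*(-6475) = 548*(-6475) = -3548300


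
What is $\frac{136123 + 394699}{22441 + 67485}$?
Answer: $\frac{265411}{44963} \approx 5.9029$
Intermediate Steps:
$\frac{136123 + 394699}{22441 + 67485} = \frac{530822}{89926} = 530822 \cdot \frac{1}{89926} = \frac{265411}{44963}$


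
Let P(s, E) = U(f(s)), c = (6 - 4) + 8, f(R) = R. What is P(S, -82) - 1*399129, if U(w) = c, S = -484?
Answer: -399119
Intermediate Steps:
c = 10 (c = 2 + 8 = 10)
U(w) = 10
P(s, E) = 10
P(S, -82) - 1*399129 = 10 - 1*399129 = 10 - 399129 = -399119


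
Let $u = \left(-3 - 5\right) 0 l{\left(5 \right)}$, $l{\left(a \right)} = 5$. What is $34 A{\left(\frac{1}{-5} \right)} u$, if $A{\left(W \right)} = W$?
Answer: $0$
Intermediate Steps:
$u = 0$ ($u = \left(-3 - 5\right) 0 \cdot 5 = \left(-8\right) 0 = 0$)
$34 A{\left(\frac{1}{-5} \right)} u = \frac{34}{-5} \cdot 0 = 34 \left(- \frac{1}{5}\right) 0 = \left(- \frac{34}{5}\right) 0 = 0$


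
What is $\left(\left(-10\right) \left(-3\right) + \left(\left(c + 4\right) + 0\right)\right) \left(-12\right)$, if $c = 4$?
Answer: $-456$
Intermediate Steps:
$\left(\left(-10\right) \left(-3\right) + \left(\left(c + 4\right) + 0\right)\right) \left(-12\right) = \left(\left(-10\right) \left(-3\right) + \left(\left(4 + 4\right) + 0\right)\right) \left(-12\right) = \left(30 + \left(8 + 0\right)\right) \left(-12\right) = \left(30 + 8\right) \left(-12\right) = 38 \left(-12\right) = -456$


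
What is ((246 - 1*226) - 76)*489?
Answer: -27384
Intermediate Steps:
((246 - 1*226) - 76)*489 = ((246 - 226) - 76)*489 = (20 - 76)*489 = -56*489 = -27384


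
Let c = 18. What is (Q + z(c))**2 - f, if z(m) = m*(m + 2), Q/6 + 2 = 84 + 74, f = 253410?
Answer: 1426206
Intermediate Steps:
Q = 936 (Q = -12 + 6*(84 + 74) = -12 + 6*158 = -12 + 948 = 936)
z(m) = m*(2 + m)
(Q + z(c))**2 - f = (936 + 18*(2 + 18))**2 - 1*253410 = (936 + 18*20)**2 - 253410 = (936 + 360)**2 - 253410 = 1296**2 - 253410 = 1679616 - 253410 = 1426206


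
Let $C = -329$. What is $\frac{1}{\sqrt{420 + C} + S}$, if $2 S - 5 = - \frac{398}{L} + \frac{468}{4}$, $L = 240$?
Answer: $\frac{495120}{29042983} - \frac{57600 \sqrt{91}}{203300881} \approx 0.014345$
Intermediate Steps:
$S = \frac{14441}{240}$ ($S = \frac{5}{2} + \frac{- \frac{398}{240} + \frac{468}{4}}{2} = \frac{5}{2} + \frac{\left(-398\right) \frac{1}{240} + 468 \cdot \frac{1}{4}}{2} = \frac{5}{2} + \frac{- \frac{199}{120} + 117}{2} = \frac{5}{2} + \frac{1}{2} \cdot \frac{13841}{120} = \frac{5}{2} + \frac{13841}{240} = \frac{14441}{240} \approx 60.171$)
$\frac{1}{\sqrt{420 + C} + S} = \frac{1}{\sqrt{420 - 329} + \frac{14441}{240}} = \frac{1}{\sqrt{91} + \frac{14441}{240}} = \frac{1}{\frac{14441}{240} + \sqrt{91}}$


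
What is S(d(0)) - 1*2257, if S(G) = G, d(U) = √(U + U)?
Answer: -2257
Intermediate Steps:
d(U) = √2*√U (d(U) = √(2*U) = √2*√U)
S(d(0)) - 1*2257 = √2*√0 - 1*2257 = √2*0 - 2257 = 0 - 2257 = -2257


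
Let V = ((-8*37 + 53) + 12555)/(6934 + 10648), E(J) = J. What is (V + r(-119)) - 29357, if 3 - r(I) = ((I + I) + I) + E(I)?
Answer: -253860342/8791 ≈ -28877.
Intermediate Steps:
r(I) = 3 - 4*I (r(I) = 3 - (((I + I) + I) + I) = 3 - ((2*I + I) + I) = 3 - (3*I + I) = 3 - 4*I)
V = 6156/8791 (V = ((-296 + 53) + 12555)/17582 = (-243 + 12555)*(1/17582) = 12312*(1/17582) = 6156/8791 ≈ 0.70026)
(V + r(-119)) - 29357 = (6156/8791 + (3 - 4*(-119))) - 29357 = (6156/8791 + (3 + 476)) - 29357 = (6156/8791 + 479) - 29357 = 4217045/8791 - 29357 = -253860342/8791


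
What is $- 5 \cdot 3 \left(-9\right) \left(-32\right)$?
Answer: $-4320$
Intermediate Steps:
$- 5 \cdot 3 \left(-9\right) \left(-32\right) = \left(-5\right) \left(-27\right) \left(-32\right) = 135 \left(-32\right) = -4320$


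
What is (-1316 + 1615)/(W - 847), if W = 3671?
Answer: 299/2824 ≈ 0.10588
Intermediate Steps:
(-1316 + 1615)/(W - 847) = (-1316 + 1615)/(3671 - 847) = 299/2824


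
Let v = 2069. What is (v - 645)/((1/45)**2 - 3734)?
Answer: -2883600/7561349 ≈ -0.38136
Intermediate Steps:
(v - 645)/((1/45)**2 - 3734) = (2069 - 645)/((1/45)**2 - 3734) = 1424/((1/45)**2 - 3734) = 1424/(1/2025 - 3734) = 1424/(-7561349/2025) = 1424*(-2025/7561349) = -2883600/7561349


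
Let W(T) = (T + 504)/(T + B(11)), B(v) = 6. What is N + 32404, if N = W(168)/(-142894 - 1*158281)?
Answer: 40431280884/1247725 ≈ 32404.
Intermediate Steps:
W(T) = (504 + T)/(6 + T) (W(T) = (T + 504)/(T + 6) = (504 + T)/(6 + T))
N = -16/1247725 (N = ((504 + 168)/(6 + 168))/(-142894 - 1*158281) = (672/174)/(-142894 - 158281) = ((1/174)*672)/(-301175) = (112/29)*(-1/301175) = -16/1247725 ≈ -1.2823e-5)
N + 32404 = -16/1247725 + 32404 = 40431280884/1247725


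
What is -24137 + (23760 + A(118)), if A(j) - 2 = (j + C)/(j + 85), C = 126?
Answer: -75881/203 ≈ -373.80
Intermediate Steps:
A(j) = 2 + (126 + j)/(85 + j) (A(j) = 2 + (j + 126)/(j + 85) = 2 + (126 + j)/(85 + j))
-24137 + (23760 + A(118)) = -24137 + (23760 + (296 + 3*118)/(85 + 118)) = -24137 + (23760 + (296 + 354)/203) = -24137 + (23760 + (1/203)*650) = -24137 + (23760 + 650/203) = -24137 + 4823930/203 = -75881/203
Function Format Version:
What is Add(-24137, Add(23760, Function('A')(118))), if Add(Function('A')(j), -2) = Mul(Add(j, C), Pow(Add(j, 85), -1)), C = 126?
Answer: Rational(-75881, 203) ≈ -373.80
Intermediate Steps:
Function('A')(j) = Add(2, Mul(Pow(Add(85, j), -1), Add(126, j))) (Function('A')(j) = Add(2, Mul(Add(j, 126), Pow(Add(j, 85), -1))) = Add(2, Mul(Add(126, j), Pow(Add(85, j), -1))) = Add(2, Mul(Pow(Add(85, j), -1), Add(126, j))))
Add(-24137, Add(23760, Function('A')(118))) = Add(-24137, Add(23760, Mul(Pow(Add(85, 118), -1), Add(296, Mul(3, 118))))) = Add(-24137, Add(23760, Mul(Pow(203, -1), Add(296, 354)))) = Add(-24137, Add(23760, Mul(Rational(1, 203), 650))) = Add(-24137, Add(23760, Rational(650, 203))) = Add(-24137, Rational(4823930, 203)) = Rational(-75881, 203)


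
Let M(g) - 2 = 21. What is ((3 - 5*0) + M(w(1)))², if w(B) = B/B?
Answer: 676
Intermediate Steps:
w(B) = 1
M(g) = 23 (M(g) = 2 + 21 = 23)
((3 - 5*0) + M(w(1)))² = ((3 - 5*0) + 23)² = ((3 + 0) + 23)² = (3 + 23)² = 26² = 676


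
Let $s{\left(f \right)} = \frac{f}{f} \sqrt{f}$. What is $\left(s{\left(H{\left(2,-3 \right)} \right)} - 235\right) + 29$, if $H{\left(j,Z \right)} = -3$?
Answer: $-206 + i \sqrt{3} \approx -206.0 + 1.732 i$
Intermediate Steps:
$s{\left(f \right)} = \sqrt{f}$ ($s{\left(f \right)} = 1 \sqrt{f} = \sqrt{f}$)
$\left(s{\left(H{\left(2,-3 \right)} \right)} - 235\right) + 29 = \left(\sqrt{-3} - 235\right) + 29 = \left(i \sqrt{3} - 235\right) + 29 = \left(-235 + i \sqrt{3}\right) + 29 = -206 + i \sqrt{3}$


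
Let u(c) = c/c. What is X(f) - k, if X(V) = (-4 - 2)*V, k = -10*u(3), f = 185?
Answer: -1100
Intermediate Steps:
u(c) = 1
k = -10 (k = -10*1 = -10)
X(V) = -6*V
X(f) - k = -6*185 - 1*(-10) = -1110 + 10 = -1100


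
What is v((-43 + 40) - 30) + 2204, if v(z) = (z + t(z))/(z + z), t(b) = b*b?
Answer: 2188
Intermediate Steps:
t(b) = b²
v(z) = (z + z²)/(2*z) (v(z) = (z + z²)/(z + z) = (z + z²)/((2*z)) = (z + z²)*(1/(2*z)) = (z + z²)/(2*z))
v((-43 + 40) - 30) + 2204 = (½ + ((-43 + 40) - 30)/2) + 2204 = (½ + (-3 - 30)/2) + 2204 = (½ + (½)*(-33)) + 2204 = (½ - 33/2) + 2204 = -16 + 2204 = 2188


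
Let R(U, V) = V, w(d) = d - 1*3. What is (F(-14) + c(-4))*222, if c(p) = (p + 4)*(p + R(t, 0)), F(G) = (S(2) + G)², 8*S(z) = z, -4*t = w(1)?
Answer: 335775/8 ≈ 41972.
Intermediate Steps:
w(d) = -3 + d (w(d) = d - 3 = -3 + d)
t = ½ (t = -(-3 + 1)/4 = -¼*(-2) = ½ ≈ 0.50000)
S(z) = z/8
F(G) = (¼ + G)² (F(G) = ((⅛)*2 + G)² = (¼ + G)²)
c(p) = p*(4 + p) (c(p) = (p + 4)*(p + 0) = (4 + p)*p = p*(4 + p))
(F(-14) + c(-4))*222 = ((1 + 4*(-14))²/16 - 4*(4 - 4))*222 = ((1 - 56)²/16 - 4*0)*222 = ((1/16)*(-55)² + 0)*222 = ((1/16)*3025 + 0)*222 = (3025/16 + 0)*222 = (3025/16)*222 = 335775/8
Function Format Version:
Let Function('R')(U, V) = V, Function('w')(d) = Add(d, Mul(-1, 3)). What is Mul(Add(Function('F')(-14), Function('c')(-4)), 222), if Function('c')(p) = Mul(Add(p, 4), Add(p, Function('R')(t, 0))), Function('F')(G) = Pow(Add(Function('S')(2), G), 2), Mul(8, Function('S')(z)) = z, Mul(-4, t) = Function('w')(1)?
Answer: Rational(335775, 8) ≈ 41972.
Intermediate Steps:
Function('w')(d) = Add(-3, d) (Function('w')(d) = Add(d, -3) = Add(-3, d))
t = Rational(1, 2) (t = Mul(Rational(-1, 4), Add(-3, 1)) = Mul(Rational(-1, 4), -2) = Rational(1, 2) ≈ 0.50000)
Function('S')(z) = Mul(Rational(1, 8), z)
Function('F')(G) = Pow(Add(Rational(1, 4), G), 2) (Function('F')(G) = Pow(Add(Mul(Rational(1, 8), 2), G), 2) = Pow(Add(Rational(1, 4), G), 2))
Function('c')(p) = Mul(p, Add(4, p)) (Function('c')(p) = Mul(Add(p, 4), Add(p, 0)) = Mul(Add(4, p), p) = Mul(p, Add(4, p)))
Mul(Add(Function('F')(-14), Function('c')(-4)), 222) = Mul(Add(Mul(Rational(1, 16), Pow(Add(1, Mul(4, -14)), 2)), Mul(-4, Add(4, -4))), 222) = Mul(Add(Mul(Rational(1, 16), Pow(Add(1, -56), 2)), Mul(-4, 0)), 222) = Mul(Add(Mul(Rational(1, 16), Pow(-55, 2)), 0), 222) = Mul(Add(Mul(Rational(1, 16), 3025), 0), 222) = Mul(Add(Rational(3025, 16), 0), 222) = Mul(Rational(3025, 16), 222) = Rational(335775, 8)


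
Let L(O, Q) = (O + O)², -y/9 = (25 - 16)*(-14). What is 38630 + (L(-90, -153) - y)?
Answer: 69896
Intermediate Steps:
y = 1134 (y = -9*(25 - 16)*(-14) = -81*(-14) = -9*(-126) = 1134)
L(O, Q) = 4*O² (L(O, Q) = (2*O)² = 4*O²)
38630 + (L(-90, -153) - y) = 38630 + (4*(-90)² - 1*1134) = 38630 + (4*8100 - 1134) = 38630 + (32400 - 1134) = 38630 + 31266 = 69896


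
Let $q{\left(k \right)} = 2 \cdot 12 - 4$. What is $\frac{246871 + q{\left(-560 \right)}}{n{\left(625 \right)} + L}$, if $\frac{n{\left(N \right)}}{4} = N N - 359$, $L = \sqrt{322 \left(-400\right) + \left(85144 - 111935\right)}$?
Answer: $\frac{128470884008}{812306989229} - \frac{1563643 i \sqrt{431}}{812306989229} \approx 0.15816 - 3.9963 \cdot 10^{-5} i$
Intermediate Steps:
$L = 19 i \sqrt{431}$ ($L = \sqrt{-128800 - 26791} = \sqrt{-155591} = 19 i \sqrt{431} \approx 394.45 i$)
$n{\left(N \right)} = -1436 + 4 N^{2}$ ($n{\left(N \right)} = 4 \left(N N - 359\right) = 4 \left(N^{2} - 359\right) = 4 \left(-359 + N^{2}\right) = -1436 + 4 N^{2}$)
$q{\left(k \right)} = 20$ ($q{\left(k \right)} = 24 - 4 = 20$)
$\frac{246871 + q{\left(-560 \right)}}{n{\left(625 \right)} + L} = \frac{246871 + 20}{\left(-1436 + 4 \cdot 625^{2}\right) + 19 i \sqrt{431}} = \frac{246891}{\left(-1436 + 4 \cdot 390625\right) + 19 i \sqrt{431}} = \frac{246891}{\left(-1436 + 1562500\right) + 19 i \sqrt{431}} = \frac{246891}{1561064 + 19 i \sqrt{431}}$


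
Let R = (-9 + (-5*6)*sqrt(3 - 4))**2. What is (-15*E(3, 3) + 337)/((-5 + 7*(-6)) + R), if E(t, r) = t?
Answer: -63218/260389 - 39420*I/260389 ≈ -0.24278 - 0.15139*I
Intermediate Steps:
R = (-9 - 30*I)**2 ≈ -819.0 + 540.0*I
(-15*E(3, 3) + 337)/((-5 + 7*(-6)) + R) = (-15*3 + 337)/((-5 + 7*(-6)) + (-819 + 540*I)) = (-45 + 337)/((-5 - 42) + (-819 + 540*I)) = 292/(-47 + (-819 + 540*I)) = 292/(-866 + 540*I) = 292*((-866 - 540*I)/1041556) = 73*(-866 - 540*I)/260389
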